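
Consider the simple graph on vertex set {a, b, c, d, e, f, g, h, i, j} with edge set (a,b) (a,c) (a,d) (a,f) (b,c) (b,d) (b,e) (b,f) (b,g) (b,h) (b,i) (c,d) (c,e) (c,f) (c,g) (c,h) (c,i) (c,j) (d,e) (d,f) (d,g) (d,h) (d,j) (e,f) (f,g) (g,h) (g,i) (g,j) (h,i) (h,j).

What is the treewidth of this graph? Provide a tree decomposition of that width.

Each bag holds 5 vertices, so the decomposition has width 4, which upper-bounds the treewidth. Conversely, {c, d, g, h, j} is a clique of size 5, and the vertices of any clique must share a bag in every tree decomposition; so some bag has ≥ 5 vertices and tw(G) ≥ 4. The upper and lower bounds meet at 4, so that is the treewidth.

Treewidth 4.
One optimal decomposition is:
Bags: B1 = {c, d, g, h, j}  B2 = {b, c, d, g, h}  B3 = {b, c, d, f, g}  B4 = {b, c, g, h, i}  B5 = {b, c, d, e, f}  B6 = {a, b, c, d, f}
Tree: B1–B2, B2–B3, B2–B4, B3–B5, B5–B6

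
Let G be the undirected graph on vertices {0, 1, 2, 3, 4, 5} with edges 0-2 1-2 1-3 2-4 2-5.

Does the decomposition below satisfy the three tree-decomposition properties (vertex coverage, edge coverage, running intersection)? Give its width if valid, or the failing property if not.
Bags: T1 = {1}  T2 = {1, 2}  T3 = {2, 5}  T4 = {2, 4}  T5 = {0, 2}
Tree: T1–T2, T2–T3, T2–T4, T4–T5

A tree decomposition must satisfy three properties: every vertex lies in some bag; for every edge, both endpoints lie together in some bag; and for every vertex, the bags containing it form a connected subtree. Here vertex 3 appears in no bag, so the decomposition is invalid.

No — vertex 3 appears in no bag.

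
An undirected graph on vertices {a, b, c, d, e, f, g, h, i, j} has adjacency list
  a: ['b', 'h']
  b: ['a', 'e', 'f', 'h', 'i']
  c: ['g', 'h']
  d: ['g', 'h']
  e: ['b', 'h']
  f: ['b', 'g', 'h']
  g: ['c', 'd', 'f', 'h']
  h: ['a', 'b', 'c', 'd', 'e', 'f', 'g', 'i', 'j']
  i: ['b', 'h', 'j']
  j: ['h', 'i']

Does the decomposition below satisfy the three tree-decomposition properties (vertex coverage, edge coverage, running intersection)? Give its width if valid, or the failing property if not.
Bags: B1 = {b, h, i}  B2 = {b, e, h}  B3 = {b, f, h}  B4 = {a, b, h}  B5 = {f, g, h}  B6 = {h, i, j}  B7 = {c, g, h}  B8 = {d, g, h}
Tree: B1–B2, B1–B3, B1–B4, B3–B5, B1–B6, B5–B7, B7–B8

Vertex coverage: the bags together contain {a, b, c, d, e, f, g, h, i, j}, the full vertex set. Edge coverage: each edge of G has both endpoints in at least one bag. Running intersection: for every vertex, the bags containing it form a connected subtree. All three properties hold, so this is a valid tree decomposition of width max|bag| − 1 = 2, and hence tw(G) ≤ 2.

Yes; width 2.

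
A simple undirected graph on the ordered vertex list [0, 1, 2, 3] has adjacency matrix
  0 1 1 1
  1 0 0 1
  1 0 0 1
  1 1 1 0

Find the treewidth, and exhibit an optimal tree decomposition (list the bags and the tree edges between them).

Treewidth 2.
Bags: B1 = {0, 1, 3}  B2 = {0, 2, 3}
Tree: B1–B2

The largest bag has 3 vertices, giving width 2; this decomposition certifies tw(G) ≤ 2. On the other hand G contains the 3-clique {0, 1, 3}. A clique must lie in a single bag of any decomposition, so no decomposition can have width below 2. Combining the bounds, tw(G) = 2.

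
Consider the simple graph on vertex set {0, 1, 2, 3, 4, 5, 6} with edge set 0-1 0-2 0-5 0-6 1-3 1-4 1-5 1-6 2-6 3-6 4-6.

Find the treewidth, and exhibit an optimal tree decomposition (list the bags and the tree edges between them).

Treewidth 2.
One optimal decomposition is:
Bags: B1 = {0, 1, 6}  B2 = {1, 4, 6}  B3 = {1, 3, 6}  B4 = {0, 2, 6}  B5 = {0, 1, 5}
Tree: B1–B2, B1–B3, B1–B4, B1–B5

The largest bag has 3 vertices, giving width 2; this decomposition certifies tw(G) ≤ 2. For the lower bound, the 3 vertices {0, 1, 5} are pairwise adjacent, and any tree decomposition puts a clique entirely inside one bag — forcing width ≥ 2. Therefore the treewidth is 2.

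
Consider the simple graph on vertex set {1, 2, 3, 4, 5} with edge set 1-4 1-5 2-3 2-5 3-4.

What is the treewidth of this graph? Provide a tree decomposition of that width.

Treewidth 2.
Bags: B1 = {2, 3, 5}  B2 = {3, 4, 5}  B3 = {1, 4, 5}
Tree: B1–B2, B2–B3

Every bag has size at most 3, so the width is 3 − 1 = 2 and tw(G) ≤ 2. The edges 5–2–3–4–1–5 form a cycle, so G is not a tree and its treewidth is at least 2. The upper and lower bounds meet at 2, so that is the treewidth.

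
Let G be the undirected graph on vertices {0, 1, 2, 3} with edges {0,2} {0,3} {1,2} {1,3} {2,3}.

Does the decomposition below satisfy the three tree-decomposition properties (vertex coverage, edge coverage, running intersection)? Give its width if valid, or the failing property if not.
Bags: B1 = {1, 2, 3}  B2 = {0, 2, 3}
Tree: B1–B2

Vertex coverage: the bags together contain {0, 1, 2, 3}, the full vertex set. Edge coverage: each edge of G has both endpoints in at least one bag. Running intersection: for every vertex, the bags containing it form a connected subtree. All three properties hold, so this is a valid tree decomposition of width max|bag| − 1 = 2, and hence tw(G) ≤ 2.

Yes; width 2.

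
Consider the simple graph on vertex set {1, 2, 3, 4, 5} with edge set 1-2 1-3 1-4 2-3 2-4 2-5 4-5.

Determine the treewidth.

A width-2 tree decomposition is:
Bags: B1 = {1, 2, 4}  B2 = {2, 4, 5}  B3 = {1, 2, 3}
Tree: B1–B2, B1–B3
Every bag has size at most 3, so the width is 3 − 1 = 2 and tw(G) ≤ 2. Conversely, {1, 2, 3} is a clique of size 3, and the vertices of any clique must share a bag in every tree decomposition; so some bag has ≥ 3 vertices and tw(G) ≥ 2. Hence tw(G) = 2 exactly.

2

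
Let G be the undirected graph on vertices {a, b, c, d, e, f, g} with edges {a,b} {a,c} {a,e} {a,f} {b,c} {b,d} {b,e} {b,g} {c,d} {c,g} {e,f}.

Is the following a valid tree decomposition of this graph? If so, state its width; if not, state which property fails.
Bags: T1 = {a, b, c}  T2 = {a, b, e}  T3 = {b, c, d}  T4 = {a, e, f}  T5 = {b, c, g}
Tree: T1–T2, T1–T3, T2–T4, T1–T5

Yes; width 2.

Every vertex of G appears in some bag (union = {a, b, c, d, e, f, g}); every edge is covered by a bag; and for each vertex v the set of bags containing v is connected in the bag tree. The decomposition is therefore valid. The largest bag has 3 vertices, so the width is 2.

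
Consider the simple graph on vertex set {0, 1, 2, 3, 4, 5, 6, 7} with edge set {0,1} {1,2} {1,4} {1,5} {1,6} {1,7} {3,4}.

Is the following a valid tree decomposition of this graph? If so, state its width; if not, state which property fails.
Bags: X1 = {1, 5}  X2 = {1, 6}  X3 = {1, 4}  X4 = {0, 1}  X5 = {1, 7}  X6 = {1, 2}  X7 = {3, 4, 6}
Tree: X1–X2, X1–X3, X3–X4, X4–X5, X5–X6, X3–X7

A tree decomposition must satisfy three properties: every vertex lies in some bag; for every edge, both endpoints lie together in some bag; and for every vertex, the bags containing it form a connected subtree. Here bags containing vertex 6 are not connected in the tree, so the decomposition is invalid.

No — bags containing vertex 6 are not connected in the tree.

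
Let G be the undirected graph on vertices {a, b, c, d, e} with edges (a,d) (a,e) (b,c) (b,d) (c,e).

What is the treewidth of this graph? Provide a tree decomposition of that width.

Treewidth 2.
One optimal decomposition is:
Bags: B1 = {a, d, e}  B2 = {b, d, e}  B3 = {b, c, e}
Tree: B1–B2, B2–B3

The largest bag has 3 vertices, giving width 2; this decomposition certifies tw(G) ≤ 2. Since e–a–d–b–c–e is a cycle in G, G is not acyclic. Forests are exactly the graphs of treewidth ≤ 1, so tw(G) ≥ 2. Combining the bounds, tw(G) = 2.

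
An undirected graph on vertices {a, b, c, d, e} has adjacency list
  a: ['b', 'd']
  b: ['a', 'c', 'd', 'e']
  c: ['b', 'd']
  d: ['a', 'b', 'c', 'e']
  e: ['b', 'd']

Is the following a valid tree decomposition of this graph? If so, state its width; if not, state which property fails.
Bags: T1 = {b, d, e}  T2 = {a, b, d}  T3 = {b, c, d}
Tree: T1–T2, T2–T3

Checking the three conditions: (i) the bags cover all of {a, b, c, d, e}; (ii) for each edge, some bag contains both endpoints; (iii) the bags containing any fixed vertex form a subtree. All hold, so the decomposition is valid with width 3 − 1 = 2.

Yes; width 2.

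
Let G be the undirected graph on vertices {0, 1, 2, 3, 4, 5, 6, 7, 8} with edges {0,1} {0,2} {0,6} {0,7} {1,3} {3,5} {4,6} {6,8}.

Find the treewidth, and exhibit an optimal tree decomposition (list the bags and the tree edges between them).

The largest bag has 2 vertices, giving width 1; this decomposition certifies tw(G) ≤ 1. Any graph with an edge has treewidth ≥ 1, and G has the edge 0–6. Hence tw(G) = 1 exactly.

Treewidth 1.
One optimal decomposition is:
Bags: B1 = {0, 6}  B2 = {0, 1}  B3 = {6, 8}  B4 = {0, 7}  B5 = {1, 3}  B6 = {0, 2}  B7 = {3, 5}  B8 = {4, 6}
Tree: B1–B2, B1–B3, B1–B4, B2–B5, B2–B6, B5–B7, B1–B8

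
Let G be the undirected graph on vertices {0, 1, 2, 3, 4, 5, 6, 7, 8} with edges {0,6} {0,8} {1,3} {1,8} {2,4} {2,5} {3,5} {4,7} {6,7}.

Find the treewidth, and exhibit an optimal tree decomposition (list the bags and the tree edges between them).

The largest bag has 3 vertices, giving width 2; this decomposition certifies tw(G) ≤ 2. The edges 6–7–4–2–5–3–1–8–0–6 form a cycle, so G is not a tree and its treewidth is at least 2. The upper and lower bounds meet at 2, so that is the treewidth.

Treewidth 2.
One such decomposition:
Bags: B1 = {4, 6, 7}  B2 = {2, 4, 6}  B3 = {2, 5, 6}  B4 = {3, 5, 6}  B5 = {1, 3, 6}  B6 = {1, 6, 8}  B7 = {0, 6, 8}
Tree: B1–B2, B2–B3, B3–B4, B4–B5, B5–B6, B6–B7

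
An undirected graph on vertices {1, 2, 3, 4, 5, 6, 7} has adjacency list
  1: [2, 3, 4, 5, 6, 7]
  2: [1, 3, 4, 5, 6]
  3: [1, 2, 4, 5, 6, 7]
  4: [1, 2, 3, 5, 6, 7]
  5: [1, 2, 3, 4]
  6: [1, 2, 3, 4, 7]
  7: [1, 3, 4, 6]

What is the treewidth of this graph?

A width-4 tree decomposition is:
Bags: B1 = {1, 3, 4, 6, 7}  B2 = {1, 2, 3, 4, 6}  B3 = {1, 2, 3, 4, 5}
Tree: B1–B2, B2–B3
The largest bag has 5 vertices, giving width 4; this decomposition certifies tw(G) ≤ 4. Conversely, {1, 2, 3, 4, 5} is a clique of size 5, and the vertices of any clique must share a bag in every tree decomposition; so some bag has ≥ 5 vertices and tw(G) ≥ 4. Hence tw(G) = 4 exactly.

4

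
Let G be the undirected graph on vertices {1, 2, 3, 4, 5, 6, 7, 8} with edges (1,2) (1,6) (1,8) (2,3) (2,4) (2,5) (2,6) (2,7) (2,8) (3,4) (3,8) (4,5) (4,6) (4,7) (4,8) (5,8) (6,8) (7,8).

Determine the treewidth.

3

A width-3 tree decomposition is:
Bags: B1 = {2, 4, 7, 8}  B2 = {2, 4, 6, 8}  B3 = {1, 2, 6, 8}  B4 = {2, 3, 4, 8}  B5 = {2, 4, 5, 8}
Tree: B1–B2, B2–B3, B2–B4, B2–B5
Every bag has size at most 4, so the width is 4 − 1 = 3 and tw(G) ≤ 3. On the other hand G contains the 4-clique {1, 2, 6, 8}. A clique must lie in a single bag of any decomposition, so no decomposition can have width below 3. Hence tw(G) = 3 exactly.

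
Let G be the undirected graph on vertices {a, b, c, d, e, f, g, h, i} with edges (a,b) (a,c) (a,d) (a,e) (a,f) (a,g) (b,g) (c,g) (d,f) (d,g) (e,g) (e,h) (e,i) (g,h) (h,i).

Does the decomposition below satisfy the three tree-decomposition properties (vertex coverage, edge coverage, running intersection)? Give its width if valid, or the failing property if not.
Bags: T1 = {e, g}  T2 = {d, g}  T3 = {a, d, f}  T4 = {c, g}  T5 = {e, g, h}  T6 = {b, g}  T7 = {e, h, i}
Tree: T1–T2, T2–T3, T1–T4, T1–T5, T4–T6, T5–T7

No — edge (a,e) lies in no bag.

A tree decomposition must satisfy three properties: every vertex lies in some bag; for every edge, both endpoints lie together in some bag; and for every vertex, the bags containing it form a connected subtree. Here edge (a,e) lies in no bag, so the decomposition is invalid.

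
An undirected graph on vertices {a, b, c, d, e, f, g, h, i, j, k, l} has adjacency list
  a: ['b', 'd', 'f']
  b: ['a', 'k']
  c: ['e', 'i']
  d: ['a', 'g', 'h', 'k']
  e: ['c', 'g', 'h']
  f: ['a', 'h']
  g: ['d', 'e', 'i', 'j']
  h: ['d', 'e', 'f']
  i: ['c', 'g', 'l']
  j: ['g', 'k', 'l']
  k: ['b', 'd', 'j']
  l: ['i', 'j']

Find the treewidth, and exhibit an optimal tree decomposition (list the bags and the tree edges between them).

Treewidth 3.
Bags: B1 = {c, e, i, l}  B2 = {e, g, i, l}  B3 = {e, g, j, l}  B4 = {e, g, h, j}  B5 = {d, g, h, j}  B6 = {d, h, j, k}  B7 = {d, f, h, k}  B8 = {a, d, f, k}  B9 = {a, b, f, k}
Tree: B1–B2, B2–B3, B3–B4, B4–B5, B5–B6, B6–B7, B7–B8, B8–B9

Each bag holds 4 vertices, so the decomposition has width 3, which upper-bounds the treewidth. For the lower bound: the 4 vertex sets {c,i,l}, {e}, {g}, {d,h,j,k} are disjoint, each induces a connected subgraph, and every pair is joined by at least one edge of G. Contracting each set to a single vertex therefore yields K_{4} as a minor, and since treewidth is minor-monotone, tw(G) ≥ tw(K_{4}) = 3. Hence tw(G) = 3 exactly.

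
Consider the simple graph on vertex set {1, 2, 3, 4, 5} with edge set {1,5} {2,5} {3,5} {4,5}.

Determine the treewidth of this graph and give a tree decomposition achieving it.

The largest bag has 2 vertices, giving width 1; this decomposition certifies tw(G) ≤ 1. Any graph with an edge has treewidth ≥ 1, and G has the edge 5–1. Combining the bounds, tw(G) = 1.

Treewidth 1.
One such decomposition:
Bags: B1 = {1, 5}  B2 = {4, 5}  B3 = {3, 5}  B4 = {2, 5}
Tree: B1–B2, B1–B3, B3–B4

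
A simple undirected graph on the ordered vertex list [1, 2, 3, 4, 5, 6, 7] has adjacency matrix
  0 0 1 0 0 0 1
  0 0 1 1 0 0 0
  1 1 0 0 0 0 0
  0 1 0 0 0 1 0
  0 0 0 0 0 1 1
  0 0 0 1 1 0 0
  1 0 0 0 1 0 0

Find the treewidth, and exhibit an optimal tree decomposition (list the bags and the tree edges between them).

Treewidth 2.
Bags: B1 = {1, 5, 7}  B2 = {1, 3, 5}  B3 = {2, 3, 5}  B4 = {2, 4, 5}  B5 = {4, 5, 6}
Tree: B1–B2, B2–B3, B3–B4, B4–B5

Every bag has size at most 3, so the width is 3 − 1 = 2 and tw(G) ≤ 2. Since 5–7–1–3–2–4–6–5 is a cycle in G, G is not acyclic. Forests are exactly the graphs of treewidth ≤ 1, so tw(G) ≥ 2. Therefore the treewidth is 2.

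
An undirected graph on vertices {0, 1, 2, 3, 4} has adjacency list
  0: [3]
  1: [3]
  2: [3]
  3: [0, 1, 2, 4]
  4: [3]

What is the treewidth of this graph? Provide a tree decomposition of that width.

The largest bag has 2 vertices, giving width 1; this decomposition certifies tw(G) ≤ 1. Any graph with an edge has treewidth ≥ 1, and G has the edge 1–3. Therefore the treewidth is 1.

Treewidth 1.
Bags: B1 = {1, 3}  B2 = {2, 3}  B3 = {0, 3}  B4 = {3, 4}
Tree: B1–B2, B1–B3, B1–B4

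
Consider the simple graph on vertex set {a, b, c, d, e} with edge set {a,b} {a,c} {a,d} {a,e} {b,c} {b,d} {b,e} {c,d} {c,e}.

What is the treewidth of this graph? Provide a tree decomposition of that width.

Treewidth 3.
Bags: B1 = {a, b, c, e}  B2 = {a, b, c, d}
Tree: B1–B2

Every bag has size at most 4, so the width is 4 − 1 = 3 and tw(G) ≤ 3. For the lower bound, the 4 vertices {a, b, c, d} are pairwise adjacent, and any tree decomposition puts a clique entirely inside one bag — forcing width ≥ 3. Therefore the treewidth is 3.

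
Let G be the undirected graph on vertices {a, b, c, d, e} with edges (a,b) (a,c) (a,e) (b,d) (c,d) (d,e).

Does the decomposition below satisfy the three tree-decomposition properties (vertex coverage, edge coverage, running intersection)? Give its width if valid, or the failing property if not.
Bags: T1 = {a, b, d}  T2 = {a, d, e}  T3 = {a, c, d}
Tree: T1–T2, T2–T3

Yes; width 2.

Checking the three conditions: (i) the bags cover all of {a, b, c, d, e}; (ii) for each edge, some bag contains both endpoints; (iii) the bags containing any fixed vertex form a subtree. All hold, so the decomposition is valid with width 3 − 1 = 2.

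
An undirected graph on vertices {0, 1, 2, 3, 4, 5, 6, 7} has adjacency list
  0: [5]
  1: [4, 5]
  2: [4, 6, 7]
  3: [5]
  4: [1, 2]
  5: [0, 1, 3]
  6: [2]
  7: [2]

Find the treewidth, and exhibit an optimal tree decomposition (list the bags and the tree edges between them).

Every bag has size at most 2, so the width is 2 − 1 = 1 and tw(G) ≤ 1. Since G has at least one edge (e.g. 1–4), it is not an edgeless graph, so tw(G) ≥ 1. The upper and lower bounds meet at 1, so that is the treewidth.

Treewidth 1.
One such decomposition:
Bags: B1 = {1, 4}  B2 = {2, 4}  B3 = {2, 6}  B4 = {1, 5}  B5 = {0, 5}  B6 = {2, 7}  B7 = {3, 5}
Tree: B1–B2, B2–B3, B1–B4, B4–B5, B3–B6, B5–B7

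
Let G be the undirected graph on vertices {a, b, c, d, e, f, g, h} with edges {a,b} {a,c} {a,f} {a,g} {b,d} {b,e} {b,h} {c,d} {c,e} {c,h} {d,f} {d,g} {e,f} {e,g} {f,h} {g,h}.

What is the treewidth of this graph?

A width-4 tree decomposition is:
Bags: B1 = {a, d, e, f, h}  B2 = {a, c, d, e, h}  B3 = {a, d, e, g, h}  B4 = {a, b, d, e, h}
Tree: B1–B2, B2–B3, B3–B4
The largest bag has 5 vertices, giving width 4; this decomposition certifies tw(G) ≤ 4. For the lower bound: the 5 vertex sets {e,f}, {c,h}, {a,g}, {d}, {b} are disjoint, each induces a connected subgraph, and every pair is joined by at least one edge of G. Contracting each set to a single vertex therefore yields K_{5} as a minor, and since treewidth is minor-monotone, tw(G) ≥ tw(K_{5}) = 4. Combining the bounds, tw(G) = 4.

4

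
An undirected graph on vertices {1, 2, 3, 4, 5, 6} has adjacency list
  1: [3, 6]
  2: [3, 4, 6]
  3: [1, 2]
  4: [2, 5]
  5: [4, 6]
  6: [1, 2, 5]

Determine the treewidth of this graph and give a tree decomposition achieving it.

Each bag holds 3 vertices, so the decomposition has width 2, which upper-bounds the treewidth. For the lower bound, G contains the cycle 3–1–6–2–3, so G is not a forest; only forests have treewidth ≤ 1, hence tw(G) ≥ 2. The upper and lower bounds meet at 2, so that is the treewidth.

Treewidth 2.
One optimal decomposition is:
Bags: B1 = {1, 2, 3}  B2 = {1, 2, 6}  B3 = {2, 4, 6}  B4 = {4, 5, 6}
Tree: B1–B2, B2–B3, B3–B4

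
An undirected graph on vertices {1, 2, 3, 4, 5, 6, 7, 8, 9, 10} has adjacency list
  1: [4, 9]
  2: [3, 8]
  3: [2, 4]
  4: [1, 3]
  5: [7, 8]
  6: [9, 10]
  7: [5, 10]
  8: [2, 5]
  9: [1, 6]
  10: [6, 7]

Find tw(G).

2

A width-2 tree decomposition is:
Bags: B1 = {1, 3, 4}  B2 = {1, 3, 9}  B3 = {3, 6, 9}  B4 = {3, 6, 10}  B5 = {3, 7, 10}  B6 = {3, 5, 7}  B7 = {3, 5, 8}  B8 = {2, 3, 8}
Tree: B1–B2, B2–B3, B3–B4, B4–B5, B5–B6, B6–B7, B7–B8
Each bag holds 3 vertices, so the decomposition has width 2, which upper-bounds the treewidth. For the lower bound, G contains the cycle 3–4–1–9–6–10–7–5–8–2–3, so G is not a forest; only forests have treewidth ≤ 1, hence tw(G) ≥ 2. The upper and lower bounds meet at 2, so that is the treewidth.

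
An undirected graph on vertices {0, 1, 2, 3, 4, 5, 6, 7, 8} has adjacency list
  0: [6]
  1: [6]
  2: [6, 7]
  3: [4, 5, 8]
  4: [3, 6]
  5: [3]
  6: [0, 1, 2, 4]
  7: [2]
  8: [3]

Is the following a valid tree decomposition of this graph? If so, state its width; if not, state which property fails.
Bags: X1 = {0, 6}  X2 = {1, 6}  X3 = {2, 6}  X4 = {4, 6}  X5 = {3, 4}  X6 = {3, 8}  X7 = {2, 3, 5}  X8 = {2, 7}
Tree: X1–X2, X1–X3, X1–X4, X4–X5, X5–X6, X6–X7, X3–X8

No — bags containing vertex 2 are not connected in the tree.

A tree decomposition must satisfy three properties: every vertex lies in some bag; for every edge, both endpoints lie together in some bag; and for every vertex, the bags containing it form a connected subtree. Here bags containing vertex 2 are not connected in the tree, so the decomposition is invalid.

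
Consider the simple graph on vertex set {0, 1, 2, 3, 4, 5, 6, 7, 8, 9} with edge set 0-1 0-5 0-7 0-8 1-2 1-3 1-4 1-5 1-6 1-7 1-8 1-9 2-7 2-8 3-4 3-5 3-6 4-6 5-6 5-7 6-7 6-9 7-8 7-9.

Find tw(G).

3

A width-3 tree decomposition is:
Bags: B1 = {1, 3, 5, 6}  B2 = {1, 5, 6, 7}  B3 = {0, 1, 5, 7}  B4 = {1, 6, 7, 9}  B5 = {1, 3, 4, 6}  B6 = {0, 1, 7, 8}  B7 = {1, 2, 7, 8}
Tree: B1–B2, B2–B3, B2–B4, B1–B5, B3–B6, B6–B7
Each bag holds 4 vertices, so the decomposition has width 3, which upper-bounds the treewidth. Conversely, {1, 3, 4, 6} is a clique of size 4, and the vertices of any clique must share a bag in every tree decomposition; so some bag has ≥ 4 vertices and tw(G) ≥ 3. Combining the bounds, tw(G) = 3.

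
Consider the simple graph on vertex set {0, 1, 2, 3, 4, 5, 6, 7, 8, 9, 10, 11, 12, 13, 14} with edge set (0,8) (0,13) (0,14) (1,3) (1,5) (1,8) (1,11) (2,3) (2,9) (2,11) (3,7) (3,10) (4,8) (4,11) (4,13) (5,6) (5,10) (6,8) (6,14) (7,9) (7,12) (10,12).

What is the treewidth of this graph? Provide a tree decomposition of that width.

Treewidth 3.
One optimal decomposition is:
Bags: B1 = {0, 4, 13, 14}  B2 = {0, 4, 8, 14}  B3 = {4, 6, 8, 14}  B4 = {4, 6, 8, 11}  B5 = {1, 6, 8, 11}  B6 = {1, 5, 6, 11}  B7 = {1, 2, 5, 11}  B8 = {1, 2, 3, 5}  B9 = {2, 3, 5, 10}  B10 = {2, 3, 9, 10}  B11 = {3, 7, 9, 10}  B12 = {7, 9, 10, 12}
Tree: B1–B2, B2–B3, B3–B4, B4–B5, B5–B6, B6–B7, B7–B8, B8–B9, B9–B10, B10–B11, B11–B12

Each bag holds 4 vertices, so the decomposition has width 3, which upper-bounds the treewidth. For the lower bound: the 4 vertex sets {0,13,14}, {4}, {8}, {1,5,6,11} are disjoint, each induces a connected subgraph, and every pair is joined by at least one edge of G. Contracting each set to a single vertex therefore yields K_{4} as a minor, and since treewidth is minor-monotone, tw(G) ≥ tw(K_{4}) = 3. The upper and lower bounds meet at 3, so that is the treewidth.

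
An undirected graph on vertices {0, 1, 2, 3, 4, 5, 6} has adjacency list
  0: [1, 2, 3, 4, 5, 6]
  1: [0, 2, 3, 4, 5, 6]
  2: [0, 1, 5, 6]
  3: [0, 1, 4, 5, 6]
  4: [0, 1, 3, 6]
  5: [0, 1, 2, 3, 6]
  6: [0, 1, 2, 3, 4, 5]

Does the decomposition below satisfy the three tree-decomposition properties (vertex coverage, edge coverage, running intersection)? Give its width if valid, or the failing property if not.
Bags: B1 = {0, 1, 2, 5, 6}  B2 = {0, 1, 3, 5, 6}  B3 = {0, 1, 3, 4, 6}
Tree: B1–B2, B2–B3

Checking the three conditions: (i) the bags cover all of {0, 1, 2, 3, 4, 5, 6}; (ii) for each edge, some bag contains both endpoints; (iii) the bags containing any fixed vertex form a subtree. All hold, so the decomposition is valid with width 5 − 1 = 4.

Yes; width 4.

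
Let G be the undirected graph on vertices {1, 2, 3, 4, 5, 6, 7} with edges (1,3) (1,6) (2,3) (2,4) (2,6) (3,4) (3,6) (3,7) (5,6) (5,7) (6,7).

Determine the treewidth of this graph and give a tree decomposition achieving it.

Treewidth 2.
One such decomposition:
Bags: B1 = {1, 3, 6}  B2 = {2, 3, 6}  B3 = {3, 6, 7}  B4 = {2, 3, 4}  B5 = {5, 6, 7}
Tree: B1–B2, B1–B3, B2–B4, B3–B5

Every bag has size at most 3, so the width is 3 − 1 = 2 and tw(G) ≤ 2. Conversely, {2, 3, 4} is a clique of size 3, and the vertices of any clique must share a bag in every tree decomposition; so some bag has ≥ 3 vertices and tw(G) ≥ 2. Combining the bounds, tw(G) = 2.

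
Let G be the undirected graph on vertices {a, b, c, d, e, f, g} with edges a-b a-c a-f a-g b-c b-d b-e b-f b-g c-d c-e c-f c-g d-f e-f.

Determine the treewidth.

A width-3 tree decomposition is:
Bags: B1 = {a, b, c, f}  B2 = {a, b, c, g}  B3 = {b, c, d, f}  B4 = {b, c, e, f}
Tree: B1–B2, B1–B3, B1–B4
Every bag has size at most 4, so the width is 4 − 1 = 3 and tw(G) ≤ 3. For the lower bound, the 4 vertices {a, b, c, g} are pairwise adjacent, and any tree decomposition puts a clique entirely inside one bag — forcing width ≥ 3. The upper and lower bounds meet at 3, so that is the treewidth.

3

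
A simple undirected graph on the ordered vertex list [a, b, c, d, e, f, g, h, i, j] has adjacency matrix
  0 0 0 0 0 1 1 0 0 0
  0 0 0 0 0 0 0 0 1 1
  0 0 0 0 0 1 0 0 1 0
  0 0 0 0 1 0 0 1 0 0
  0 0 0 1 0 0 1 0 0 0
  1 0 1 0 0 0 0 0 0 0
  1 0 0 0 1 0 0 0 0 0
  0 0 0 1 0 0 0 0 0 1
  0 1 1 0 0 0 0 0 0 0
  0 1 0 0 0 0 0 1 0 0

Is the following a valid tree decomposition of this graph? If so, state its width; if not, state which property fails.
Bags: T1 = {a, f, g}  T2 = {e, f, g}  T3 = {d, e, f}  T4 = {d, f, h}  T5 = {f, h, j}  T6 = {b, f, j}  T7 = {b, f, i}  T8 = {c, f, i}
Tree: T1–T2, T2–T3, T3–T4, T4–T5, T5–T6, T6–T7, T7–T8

Yes; width 2.

Vertex coverage: the bags together contain {a, b, c, d, e, f, g, h, i, j}, the full vertex set. Edge coverage: each edge of G has both endpoints in at least one bag. Running intersection: for every vertex, the bags containing it form a connected subtree. All three properties hold, so this is a valid tree decomposition of width max|bag| − 1 = 2, and hence tw(G) ≤ 2.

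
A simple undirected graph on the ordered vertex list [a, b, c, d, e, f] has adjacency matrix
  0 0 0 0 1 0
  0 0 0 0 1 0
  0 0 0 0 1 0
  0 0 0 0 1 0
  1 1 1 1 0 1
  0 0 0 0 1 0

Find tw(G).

1

A width-1 tree decomposition is:
Bags: B1 = {b, e}  B2 = {e, f}  B3 = {d, e}  B4 = {c, e}  B5 = {a, e}
Tree: B1–B2, B2–B3, B3–B4, B2–B5
The largest bag has 2 vertices, giving width 1; this decomposition certifies tw(G) ≤ 1. Since G has at least one edge (e.g. e–b), it is not an edgeless graph, so tw(G) ≥ 1. The upper and lower bounds meet at 1, so that is the treewidth.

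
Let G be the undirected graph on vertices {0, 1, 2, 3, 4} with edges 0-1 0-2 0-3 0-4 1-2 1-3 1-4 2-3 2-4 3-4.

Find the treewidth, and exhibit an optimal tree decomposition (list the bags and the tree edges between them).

Treewidth 4.
One such decomposition:
Bags: B1 = {0, 1, 2, 3, 4}
Tree: (single bag)

With just one bag of size 5, the width is 5 − 1 = 4, so tw(G) ≤ 4. For the lower bound, the 5 vertices {0, 1, 2, 3, 4} are pairwise adjacent, and any tree decomposition puts a clique entirely inside one bag — forcing width ≥ 4. Combining the bounds, tw(G) = 4.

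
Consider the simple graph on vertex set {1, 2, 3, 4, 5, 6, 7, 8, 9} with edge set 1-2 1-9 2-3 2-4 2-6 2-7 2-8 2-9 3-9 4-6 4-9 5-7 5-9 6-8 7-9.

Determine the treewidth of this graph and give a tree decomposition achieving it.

Treewidth 2.
One optimal decomposition is:
Bags: B1 = {2, 4, 9}  B2 = {2, 7, 9}  B3 = {1, 2, 9}  B4 = {2, 4, 6}  B5 = {2, 6, 8}  B6 = {2, 3, 9}  B7 = {5, 7, 9}
Tree: B1–B2, B1–B3, B1–B4, B4–B5, B3–B6, B2–B7

The largest bag has 3 vertices, giving width 2; this decomposition certifies tw(G) ≤ 2. Conversely, {2, 6, 8} is a clique of size 3, and the vertices of any clique must share a bag in every tree decomposition; so some bag has ≥ 3 vertices and tw(G) ≥ 2. The upper and lower bounds meet at 2, so that is the treewidth.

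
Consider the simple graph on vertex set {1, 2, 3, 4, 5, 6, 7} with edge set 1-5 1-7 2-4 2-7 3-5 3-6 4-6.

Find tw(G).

2

A width-2 tree decomposition is:
Bags: B1 = {3, 5, 6}  B2 = {1, 5, 6}  B3 = {1, 6, 7}  B4 = {2, 6, 7}  B5 = {2, 4, 6}
Tree: B1–B2, B2–B3, B3–B4, B4–B5
Each bag holds 3 vertices, so the decomposition has width 2, which upper-bounds the treewidth. Since 6–3–5–1–7–2–4–6 is a cycle in G, G is not acyclic. Forests are exactly the graphs of treewidth ≤ 1, so tw(G) ≥ 2. Hence tw(G) = 2 exactly.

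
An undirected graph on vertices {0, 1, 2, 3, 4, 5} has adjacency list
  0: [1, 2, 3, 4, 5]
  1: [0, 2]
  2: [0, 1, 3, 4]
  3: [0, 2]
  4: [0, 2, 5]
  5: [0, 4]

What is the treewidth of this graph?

2

A width-2 tree decomposition is:
Bags: B1 = {0, 2, 4}  B2 = {0, 1, 2}  B3 = {0, 4, 5}  B4 = {0, 2, 3}
Tree: B1–B2, B1–B3, B2–B4
Each bag holds 3 vertices, so the decomposition has width 2, which upper-bounds the treewidth. Conversely, {0, 1, 2} is a clique of size 3, and the vertices of any clique must share a bag in every tree decomposition; so some bag has ≥ 3 vertices and tw(G) ≥ 2. Hence tw(G) = 2 exactly.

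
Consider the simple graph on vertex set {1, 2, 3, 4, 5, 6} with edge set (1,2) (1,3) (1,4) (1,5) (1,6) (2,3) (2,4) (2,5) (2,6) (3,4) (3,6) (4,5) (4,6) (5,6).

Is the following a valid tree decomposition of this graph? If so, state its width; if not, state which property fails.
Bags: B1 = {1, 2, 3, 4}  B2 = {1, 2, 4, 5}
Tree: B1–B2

No — vertex 6 appears in no bag.

A tree decomposition must satisfy three properties: every vertex lies in some bag; for every edge, both endpoints lie together in some bag; and for every vertex, the bags containing it form a connected subtree. Here vertex 6 appears in no bag, so the decomposition is invalid.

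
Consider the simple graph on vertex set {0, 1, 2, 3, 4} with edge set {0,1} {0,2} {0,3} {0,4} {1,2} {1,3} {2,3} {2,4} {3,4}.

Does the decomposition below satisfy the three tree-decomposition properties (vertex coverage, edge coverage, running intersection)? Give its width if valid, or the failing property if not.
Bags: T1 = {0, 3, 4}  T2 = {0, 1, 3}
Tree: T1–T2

A tree decomposition must satisfy three properties: every vertex lies in some bag; for every edge, both endpoints lie together in some bag; and for every vertex, the bags containing it form a connected subtree. Here vertex 2 appears in no bag, so the decomposition is invalid.

No — vertex 2 appears in no bag.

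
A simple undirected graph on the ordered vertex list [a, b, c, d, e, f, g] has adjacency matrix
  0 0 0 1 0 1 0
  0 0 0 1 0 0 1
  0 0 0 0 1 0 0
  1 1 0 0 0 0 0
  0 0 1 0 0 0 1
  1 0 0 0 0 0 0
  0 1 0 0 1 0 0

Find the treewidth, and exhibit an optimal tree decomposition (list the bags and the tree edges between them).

Every bag has size at most 2, so the width is 2 − 1 = 1 and tw(G) ≤ 1. Any graph with an edge has treewidth ≥ 1, and G has the edge f–a. Hence tw(G) = 1 exactly.

Treewidth 1.
One such decomposition:
Bags: B1 = {a, f}  B2 = {a, d}  B3 = {b, d}  B4 = {b, g}  B5 = {e, g}  B6 = {c, e}
Tree: B1–B2, B2–B3, B3–B4, B4–B5, B5–B6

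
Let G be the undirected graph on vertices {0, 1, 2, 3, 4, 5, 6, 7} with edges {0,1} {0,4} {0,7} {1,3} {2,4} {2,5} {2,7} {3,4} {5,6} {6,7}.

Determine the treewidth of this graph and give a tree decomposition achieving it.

The largest bag has 3 vertices, giving width 2; this decomposition certifies tw(G) ≤ 2. Since 5–6–7–2–5 is a cycle in G, G is not acyclic. Forests are exactly the graphs of treewidth ≤ 1, so tw(G) ≥ 2. The upper and lower bounds meet at 2, so that is the treewidth.

Treewidth 2.
One such decomposition:
Bags: B1 = {2, 5, 6}  B2 = {2, 6, 7}  B3 = {2, 4, 7}  B4 = {0, 4, 7}  B5 = {0, 3, 4}  B6 = {0, 1, 3}
Tree: B1–B2, B2–B3, B3–B4, B4–B5, B5–B6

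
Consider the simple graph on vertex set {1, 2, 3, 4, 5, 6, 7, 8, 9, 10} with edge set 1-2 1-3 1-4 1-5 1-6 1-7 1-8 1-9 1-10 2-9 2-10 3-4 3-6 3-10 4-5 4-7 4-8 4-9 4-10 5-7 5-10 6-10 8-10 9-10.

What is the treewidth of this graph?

3

A width-3 tree decomposition is:
Bags: B1 = {1, 4, 5, 10}  B2 = {1, 3, 4, 10}  B3 = {1, 4, 9, 10}  B4 = {1, 4, 8, 10}  B5 = {1, 2, 9, 10}  B6 = {1, 4, 5, 7}  B7 = {1, 3, 6, 10}
Tree: B1–B2, B1–B3, B1–B4, B3–B5, B1–B6, B2–B7
Each bag holds 4 vertices, so the decomposition has width 3, which upper-bounds the treewidth. Conversely, {1, 2, 9, 10} is a clique of size 4, and the vertices of any clique must share a bag in every tree decomposition; so some bag has ≥ 4 vertices and tw(G) ≥ 3. The upper and lower bounds meet at 3, so that is the treewidth.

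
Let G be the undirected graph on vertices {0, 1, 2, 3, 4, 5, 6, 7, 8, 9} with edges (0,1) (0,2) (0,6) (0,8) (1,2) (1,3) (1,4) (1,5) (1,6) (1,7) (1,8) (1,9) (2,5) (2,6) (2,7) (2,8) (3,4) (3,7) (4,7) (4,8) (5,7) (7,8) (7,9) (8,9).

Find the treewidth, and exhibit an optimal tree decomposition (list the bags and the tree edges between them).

Treewidth 3.
One such decomposition:
Bags: B1 = {1, 2, 7, 8}  B2 = {1, 2, 5, 7}  B3 = {0, 1, 2, 8}  B4 = {1, 4, 7, 8}  B5 = {1, 7, 8, 9}  B6 = {0, 1, 2, 6}  B7 = {1, 3, 4, 7}
Tree: B1–B2, B1–B3, B1–B4, B4–B5, B3–B6, B4–B7

Each bag holds 4 vertices, so the decomposition has width 3, which upper-bounds the treewidth. For the lower bound, the 4 vertices {0, 1, 2, 8} are pairwise adjacent, and any tree decomposition puts a clique entirely inside one bag — forcing width ≥ 3. Hence tw(G) = 3 exactly.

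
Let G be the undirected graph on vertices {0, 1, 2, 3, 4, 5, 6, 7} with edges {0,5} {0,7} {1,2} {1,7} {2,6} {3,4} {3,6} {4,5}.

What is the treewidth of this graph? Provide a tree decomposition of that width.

Each bag holds 3 vertices, so the decomposition has width 2, which upper-bounds the treewidth. The edges 5–4–3–6–2–1–7–0–5 form a cycle, so G is not a tree and its treewidth is at least 2. Combining the bounds, tw(G) = 2.

Treewidth 2.
One optimal decomposition is:
Bags: B1 = {3, 4, 5}  B2 = {3, 5, 6}  B3 = {2, 5, 6}  B4 = {1, 2, 5}  B5 = {1, 5, 7}  B6 = {0, 5, 7}
Tree: B1–B2, B2–B3, B3–B4, B4–B5, B5–B6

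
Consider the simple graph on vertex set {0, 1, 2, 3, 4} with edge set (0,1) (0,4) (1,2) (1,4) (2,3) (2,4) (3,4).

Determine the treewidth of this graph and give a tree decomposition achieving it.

Every bag has size at most 3, so the width is 3 − 1 = 2 and tw(G) ≤ 2. Conversely, {0, 1, 4} is a clique of size 3, and the vertices of any clique must share a bag in every tree decomposition; so some bag has ≥ 3 vertices and tw(G) ≥ 2. Hence tw(G) = 2 exactly.

Treewidth 2.
One optimal decomposition is:
Bags: B1 = {2, 3, 4}  B2 = {1, 2, 4}  B3 = {0, 1, 4}
Tree: B1–B2, B2–B3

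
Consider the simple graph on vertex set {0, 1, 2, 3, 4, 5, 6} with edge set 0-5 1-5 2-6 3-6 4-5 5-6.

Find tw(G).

1

A width-1 tree decomposition is:
Bags: B1 = {1, 5}  B2 = {4, 5}  B3 = {0, 5}  B4 = {5, 6}  B5 = {3, 6}  B6 = {2, 6}
Tree: B1–B2, B1–B3, B2–B4, B4–B5, B5–B6
Each bag holds 2 vertices, so the decomposition has width 1, which upper-bounds the treewidth. Any graph with an edge has treewidth ≥ 1, and G has the edge 5–1. The upper and lower bounds meet at 1, so that is the treewidth.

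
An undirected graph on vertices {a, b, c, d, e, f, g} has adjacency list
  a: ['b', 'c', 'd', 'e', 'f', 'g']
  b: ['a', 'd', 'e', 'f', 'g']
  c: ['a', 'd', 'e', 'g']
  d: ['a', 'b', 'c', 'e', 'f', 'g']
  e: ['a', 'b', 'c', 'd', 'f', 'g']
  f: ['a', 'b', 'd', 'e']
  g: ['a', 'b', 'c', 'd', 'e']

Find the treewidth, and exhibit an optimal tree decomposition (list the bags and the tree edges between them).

Treewidth 4.
Bags: B1 = {a, b, d, e, g}  B2 = {a, c, d, e, g}  B3 = {a, b, d, e, f}
Tree: B1–B2, B1–B3

The largest bag has 5 vertices, giving width 4; this decomposition certifies tw(G) ≤ 4. Conversely, {a, c, d, e, g} is a clique of size 5, and the vertices of any clique must share a bag in every tree decomposition; so some bag has ≥ 5 vertices and tw(G) ≥ 4. Combining the bounds, tw(G) = 4.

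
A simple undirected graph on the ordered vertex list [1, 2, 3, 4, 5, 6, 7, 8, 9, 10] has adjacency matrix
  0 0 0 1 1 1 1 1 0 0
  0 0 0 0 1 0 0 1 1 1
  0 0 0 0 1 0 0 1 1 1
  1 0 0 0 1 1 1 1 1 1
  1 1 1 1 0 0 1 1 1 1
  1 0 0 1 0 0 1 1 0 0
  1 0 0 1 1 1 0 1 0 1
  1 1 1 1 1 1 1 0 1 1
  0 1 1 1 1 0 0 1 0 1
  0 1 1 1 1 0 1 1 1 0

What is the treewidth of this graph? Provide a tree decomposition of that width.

The largest bag has 5 vertices, giving width 4; this decomposition certifies tw(G) ≤ 4. On the other hand G contains the 5-clique {1, 4, 5, 7, 8}. A clique must lie in a single bag of any decomposition, so no decomposition can have width below 4. The upper and lower bounds meet at 4, so that is the treewidth.

Treewidth 4.
One such decomposition:
Bags: B1 = {4, 5, 7, 8, 10}  B2 = {1, 4, 5, 7, 8}  B3 = {1, 4, 6, 7, 8}  B4 = {4, 5, 8, 9, 10}  B5 = {3, 5, 8, 9, 10}  B6 = {2, 5, 8, 9, 10}
Tree: B1–B2, B2–B3, B1–B4, B4–B5, B5–B6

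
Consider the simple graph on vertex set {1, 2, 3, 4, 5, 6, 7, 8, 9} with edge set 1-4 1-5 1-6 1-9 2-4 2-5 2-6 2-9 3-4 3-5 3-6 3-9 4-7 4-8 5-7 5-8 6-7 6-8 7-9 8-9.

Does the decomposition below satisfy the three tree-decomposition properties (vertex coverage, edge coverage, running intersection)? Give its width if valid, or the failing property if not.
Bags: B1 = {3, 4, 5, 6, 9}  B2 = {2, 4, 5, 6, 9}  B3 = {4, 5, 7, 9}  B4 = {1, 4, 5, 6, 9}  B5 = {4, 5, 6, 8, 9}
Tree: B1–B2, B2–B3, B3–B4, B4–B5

A tree decomposition must satisfy three properties: every vertex lies in some bag; for every edge, both endpoints lie together in some bag; and for every vertex, the bags containing it form a connected subtree. Here edge (6,7) lies in no bag, so the decomposition is invalid.

No — edge (6,7) lies in no bag.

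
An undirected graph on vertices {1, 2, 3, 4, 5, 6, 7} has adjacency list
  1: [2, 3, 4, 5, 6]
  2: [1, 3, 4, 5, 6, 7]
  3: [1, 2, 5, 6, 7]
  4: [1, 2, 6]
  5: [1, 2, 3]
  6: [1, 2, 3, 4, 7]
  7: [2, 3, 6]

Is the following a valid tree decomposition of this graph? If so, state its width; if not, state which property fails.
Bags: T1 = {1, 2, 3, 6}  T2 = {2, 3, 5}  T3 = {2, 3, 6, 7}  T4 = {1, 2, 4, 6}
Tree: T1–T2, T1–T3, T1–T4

A tree decomposition must satisfy three properties: every vertex lies in some bag; for every edge, both endpoints lie together in some bag; and for every vertex, the bags containing it form a connected subtree. Here edge (1,5) lies in no bag, so the decomposition is invalid.

No — edge (1,5) lies in no bag.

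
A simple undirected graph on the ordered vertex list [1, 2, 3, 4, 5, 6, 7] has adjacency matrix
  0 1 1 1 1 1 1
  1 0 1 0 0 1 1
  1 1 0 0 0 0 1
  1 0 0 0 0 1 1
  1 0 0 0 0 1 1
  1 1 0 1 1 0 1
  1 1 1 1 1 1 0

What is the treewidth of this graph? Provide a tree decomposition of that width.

Treewidth 3.
One optimal decomposition is:
Bags: B1 = {1, 2, 6, 7}  B2 = {1, 2, 3, 7}  B3 = {1, 4, 6, 7}  B4 = {1, 5, 6, 7}
Tree: B1–B2, B1–B3, B1–B4

Each bag holds 4 vertices, so the decomposition has width 3, which upper-bounds the treewidth. On the other hand G contains the 4-clique {1, 2, 3, 7}. A clique must lie in a single bag of any decomposition, so no decomposition can have width below 3. The upper and lower bounds meet at 3, so that is the treewidth.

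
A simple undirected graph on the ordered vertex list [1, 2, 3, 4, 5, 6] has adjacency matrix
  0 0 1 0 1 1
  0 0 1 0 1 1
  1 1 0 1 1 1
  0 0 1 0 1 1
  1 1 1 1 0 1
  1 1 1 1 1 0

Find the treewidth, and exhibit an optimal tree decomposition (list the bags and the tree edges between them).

Treewidth 3.
One such decomposition:
Bags: B1 = {2, 3, 5, 6}  B2 = {3, 4, 5, 6}  B3 = {1, 3, 5, 6}
Tree: B1–B2, B1–B3

Every bag has size at most 4, so the width is 4 − 1 = 3 and tw(G) ≤ 3. On the other hand G contains the 4-clique {1, 3, 5, 6}. A clique must lie in a single bag of any decomposition, so no decomposition can have width below 3. Combining the bounds, tw(G) = 3.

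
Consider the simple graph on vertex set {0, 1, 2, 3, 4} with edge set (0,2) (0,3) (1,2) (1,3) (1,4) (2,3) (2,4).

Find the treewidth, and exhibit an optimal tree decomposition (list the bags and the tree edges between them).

Treewidth 2.
Bags: B1 = {0, 2, 3}  B2 = {1, 2, 3}  B3 = {1, 2, 4}
Tree: B1–B2, B2–B3

Each bag holds 3 vertices, so the decomposition has width 2, which upper-bounds the treewidth. Conversely, {0, 2, 3} is a clique of size 3, and the vertices of any clique must share a bag in every tree decomposition; so some bag has ≥ 3 vertices and tw(G) ≥ 2. Combining the bounds, tw(G) = 2.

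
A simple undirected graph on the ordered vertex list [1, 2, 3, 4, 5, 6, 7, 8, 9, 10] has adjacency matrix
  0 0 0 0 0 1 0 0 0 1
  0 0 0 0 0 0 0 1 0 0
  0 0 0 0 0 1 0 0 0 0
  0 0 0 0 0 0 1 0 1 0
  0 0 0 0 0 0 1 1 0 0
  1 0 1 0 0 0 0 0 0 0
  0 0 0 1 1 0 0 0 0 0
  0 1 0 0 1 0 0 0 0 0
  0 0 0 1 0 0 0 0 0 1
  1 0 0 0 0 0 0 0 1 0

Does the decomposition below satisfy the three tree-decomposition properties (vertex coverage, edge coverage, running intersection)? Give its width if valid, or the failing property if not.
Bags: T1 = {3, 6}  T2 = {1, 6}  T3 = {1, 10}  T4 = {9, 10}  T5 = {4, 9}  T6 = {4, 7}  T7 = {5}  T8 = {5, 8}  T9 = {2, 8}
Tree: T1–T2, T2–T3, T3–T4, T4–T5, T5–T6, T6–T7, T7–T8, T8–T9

No — edge (7,5) lies in no bag.

A tree decomposition must satisfy three properties: every vertex lies in some bag; for every edge, both endpoints lie together in some bag; and for every vertex, the bags containing it form a connected subtree. Here edge (7,5) lies in no bag, so the decomposition is invalid.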